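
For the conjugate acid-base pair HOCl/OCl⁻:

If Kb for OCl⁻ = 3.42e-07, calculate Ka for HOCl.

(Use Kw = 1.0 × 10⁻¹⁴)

For a conjugate pair Ka × Kb = Kw, so Ka = Kw/Kb = 1.0 × 10⁻¹⁴ / 3.42e-07 = 2.92e-08.

K_a = 2.92e-08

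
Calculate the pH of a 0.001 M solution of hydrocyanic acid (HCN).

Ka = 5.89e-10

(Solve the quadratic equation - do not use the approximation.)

x² + Ka×x - Ka×C = 0. Using quadratic formula: [H⁺] = 7.6717e-07

pH = 6.12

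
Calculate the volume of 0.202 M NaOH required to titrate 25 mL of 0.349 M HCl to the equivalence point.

At equivalence: moles acid = moles base. moles HCl = 0.349 × 25/1000 = 0.008725 mol. V_base = moles / 0.202 × 1000 = 43.2 mL.

V_{base} = 43.2 mL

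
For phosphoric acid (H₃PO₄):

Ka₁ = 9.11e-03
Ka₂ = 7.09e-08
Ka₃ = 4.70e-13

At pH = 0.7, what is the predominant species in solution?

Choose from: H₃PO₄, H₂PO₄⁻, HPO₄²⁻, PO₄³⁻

pKa₁ = 2.04, pKa₂ = 7.15, pKa₃ = 12.33. For a polyprotic acid the predominant species crosses at each pKa: below pKa_n the protonated form dominates, above it the deprotonated form does. At pH = 0.7, the predominant species is H₃PO₄.

H₃PO₄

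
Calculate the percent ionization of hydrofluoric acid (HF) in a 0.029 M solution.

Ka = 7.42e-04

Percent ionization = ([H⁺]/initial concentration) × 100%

Using Ka equilibrium: x² + Ka×x - Ka×C = 0. Solving: [H⁺] = 4.2826e-03. Percent = (4.2826e-03/0.029) × 100

Percent ionization = 14.8%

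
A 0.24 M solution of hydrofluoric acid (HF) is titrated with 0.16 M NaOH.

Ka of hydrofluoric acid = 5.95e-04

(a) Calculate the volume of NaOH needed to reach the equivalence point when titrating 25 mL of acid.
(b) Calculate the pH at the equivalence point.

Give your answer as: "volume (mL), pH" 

moles acid = 0.24 × 25/1000 = 0.006 mol; V_base = moles/0.16 × 1000 = 37.5 mL. At equivalence only the conjugate base is present: [A⁻] = 0.006/0.062 = 9.6000e-02 M. Kb = Kw/Ka = 1.68e-11; [OH⁻] = √(Kb × [A⁻]) = 1.2702e-06; pOH = 5.90; pH = 14 - pOH = 8.10.

V = 37.5 mL, pH = 8.10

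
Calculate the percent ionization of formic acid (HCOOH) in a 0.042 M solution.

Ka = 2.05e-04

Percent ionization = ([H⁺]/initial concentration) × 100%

Using Ka equilibrium: x² + Ka×x - Ka×C = 0. Solving: [H⁺] = 2.8336e-03. Percent = (2.8336e-03/0.042) × 100

Percent ionization = 6.75%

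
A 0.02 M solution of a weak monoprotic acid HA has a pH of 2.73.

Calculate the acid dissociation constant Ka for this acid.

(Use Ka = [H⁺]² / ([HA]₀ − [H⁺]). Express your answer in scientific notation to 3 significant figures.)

[H⁺] = 10^(−pH) = 10^(−2.73) = 1.862e-03 M. For HA ⇌ H⁺ + A⁻, Ka = [H⁺][A⁻]/[HA] = [H⁺]² / ([HA]₀ − [H⁺]) = (1.862e-03)² / (0.02 − 1.862e-03) = 1.91e-04.

K_a = 1.91e-04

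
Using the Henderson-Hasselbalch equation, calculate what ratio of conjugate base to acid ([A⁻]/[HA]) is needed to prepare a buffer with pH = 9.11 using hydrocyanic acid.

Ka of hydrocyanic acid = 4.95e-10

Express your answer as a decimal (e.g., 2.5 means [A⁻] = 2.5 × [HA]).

pKa = -log(4.95e-10) = 9.3054. pH = pKa + log([A⁻]/[HA]), so log([A⁻]/[HA]) = pH − pKa = 9.11 − 9.3054 = -0.1954. [A⁻]/[HA] = 10^(-0.1954) = 0.638

[A⁻]/[HA] = 0.638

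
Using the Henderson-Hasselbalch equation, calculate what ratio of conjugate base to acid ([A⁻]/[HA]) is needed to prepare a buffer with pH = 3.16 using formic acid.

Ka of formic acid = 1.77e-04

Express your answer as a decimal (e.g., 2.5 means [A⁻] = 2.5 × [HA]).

pKa = -log(1.77e-04) = 3.7520. pH = pKa + log([A⁻]/[HA]), so log([A⁻]/[HA]) = pH − pKa = 3.16 − 3.7520 = -0.5920. [A⁻]/[HA] = 10^(-0.5920) = 0.256

[A⁻]/[HA] = 0.256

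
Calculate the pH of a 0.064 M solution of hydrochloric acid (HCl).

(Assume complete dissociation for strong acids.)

[H⁺] = 0.064 M for strong acid. pH = -log[H⁺] = -log(0.064)

pH = 1.19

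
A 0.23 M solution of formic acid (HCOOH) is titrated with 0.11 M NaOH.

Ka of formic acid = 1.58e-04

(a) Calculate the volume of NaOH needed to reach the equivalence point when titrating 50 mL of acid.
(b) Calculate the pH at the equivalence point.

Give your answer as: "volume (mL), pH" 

moles acid = 0.23 × 50/1000 = 0.0115 mol; V_base = moles/0.11 × 1000 = 104.5 mL. At equivalence only the conjugate base is present: [A⁻] = 0.0115/0.155 = 7.4412e-02 M. Kb = Kw/Ka = 6.33e-11; [OH⁻] = √(Kb × [A⁻]) = 2.1702e-06; pOH = 5.66; pH = 14 - pOH = 8.34.

V = 104.5 mL, pH = 8.34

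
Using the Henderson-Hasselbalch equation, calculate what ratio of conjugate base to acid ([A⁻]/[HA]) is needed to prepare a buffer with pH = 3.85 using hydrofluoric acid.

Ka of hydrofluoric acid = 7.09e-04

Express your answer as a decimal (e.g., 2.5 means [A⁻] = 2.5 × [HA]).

pKa = -log(7.09e-04) = 3.1494. pH = pKa + log([A⁻]/[HA]), so log([A⁻]/[HA]) = pH − pKa = 3.85 − 3.1494 = 0.7006. [A⁻]/[HA] = 10^(0.7006) = 5.02

[A⁻]/[HA] = 5.02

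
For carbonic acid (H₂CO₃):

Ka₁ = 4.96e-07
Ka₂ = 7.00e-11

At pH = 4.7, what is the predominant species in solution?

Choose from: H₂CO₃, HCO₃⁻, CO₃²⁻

pKa₁ = 6.30, pKa₂ = 10.15. For a polyprotic acid the predominant species crosses at each pKa: below pKa_n the protonated form dominates, above it the deprotonated form does. At pH = 4.7, the predominant species is H₂CO₃.

H₂CO₃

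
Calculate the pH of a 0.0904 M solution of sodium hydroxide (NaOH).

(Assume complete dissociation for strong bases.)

[OH⁻] = 0.0904 M for strong base. pOH = -log[OH⁻] = 1.04, pH = 14 - pOH

pH = 12.96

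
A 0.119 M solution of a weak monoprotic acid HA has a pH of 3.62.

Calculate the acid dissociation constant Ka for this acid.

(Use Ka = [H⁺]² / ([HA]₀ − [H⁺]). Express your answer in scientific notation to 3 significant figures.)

[H⁺] = 10^(−pH) = 10^(−3.62) = 2.399e-04 M. For HA ⇌ H⁺ + A⁻, Ka = [H⁺][A⁻]/[HA] = [H⁺]² / ([HA]₀ − [H⁺]) = (2.399e-04)² / (0.119 − 2.399e-04) = 4.85e-07.

K_a = 4.85e-07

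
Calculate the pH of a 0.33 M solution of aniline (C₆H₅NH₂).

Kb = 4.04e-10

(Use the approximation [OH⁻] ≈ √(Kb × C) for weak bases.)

[OH⁻] = √(Kb × C) = √(4.04e-10 × 0.33) = 1.1546e-05. pOH = 4.94, pH = 14 - pOH

pH = 9.06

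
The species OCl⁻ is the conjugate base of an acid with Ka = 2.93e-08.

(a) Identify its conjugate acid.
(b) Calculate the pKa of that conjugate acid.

(a) The conjugate acid is formed by adding one H⁺ to OCl⁻, giving HOCl. (b) pKa = -log(Ka) = -log(2.93e-08) = 7.53.

Conjugate acid: HOCl; pK_a = 7.53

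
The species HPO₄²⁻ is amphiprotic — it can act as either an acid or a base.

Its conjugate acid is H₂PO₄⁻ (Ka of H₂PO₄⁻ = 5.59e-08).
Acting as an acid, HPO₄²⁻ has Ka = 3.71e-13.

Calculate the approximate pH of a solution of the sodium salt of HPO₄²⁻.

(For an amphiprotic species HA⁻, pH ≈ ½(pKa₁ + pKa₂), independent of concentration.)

pKa₁ = -log(5.59e-08) = 7.25; pKa₂ = -log(3.71e-13) = 12.43. For an amphiprotic species, pH ≈ ½(pKa₁ + pKa₂) = ½(7.25 + 12.43) = 9.84.

pH = 9.84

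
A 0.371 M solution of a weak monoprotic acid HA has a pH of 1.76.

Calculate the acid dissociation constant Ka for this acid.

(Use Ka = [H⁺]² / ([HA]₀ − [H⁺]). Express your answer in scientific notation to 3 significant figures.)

[H⁺] = 10^(−pH) = 10^(−1.76) = 1.738e-02 M. For HA ⇌ H⁺ + A⁻, Ka = [H⁺][A⁻]/[HA] = [H⁺]² / ([HA]₀ − [H⁺]) = (1.738e-02)² / (0.371 − 1.738e-02) = 8.54e-04.

K_a = 8.54e-04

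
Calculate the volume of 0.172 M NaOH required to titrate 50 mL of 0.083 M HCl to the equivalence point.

At equivalence: moles acid = moles base. moles HCl = 0.083 × 50/1000 = 0.00415 mol. V_base = moles / 0.172 × 1000 = 24.1 mL.

V_{base} = 24.1 mL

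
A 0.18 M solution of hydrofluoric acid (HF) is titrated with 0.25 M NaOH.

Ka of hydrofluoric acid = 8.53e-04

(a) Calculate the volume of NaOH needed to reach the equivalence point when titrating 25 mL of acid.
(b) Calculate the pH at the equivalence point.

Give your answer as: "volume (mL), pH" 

moles acid = 0.18 × 25/1000 = 0.0045 mol; V_base = moles/0.25 × 1000 = 18.0 mL. At equivalence only the conjugate base is present: [A⁻] = 0.0045/0.043 = 1.0465e-01 M. Kb = Kw/Ka = 1.17e-11; [OH⁻] = √(Kb × [A⁻]) = 1.1076e-06; pOH = 5.96; pH = 14 - pOH = 8.04.

V = 18.0 mL, pH = 8.04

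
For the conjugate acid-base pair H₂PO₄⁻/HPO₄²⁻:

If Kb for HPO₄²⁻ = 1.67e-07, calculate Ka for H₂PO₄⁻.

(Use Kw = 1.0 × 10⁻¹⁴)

For a conjugate pair Ka × Kb = Kw, so Ka = Kw/Kb = 1.0 × 10⁻¹⁴ / 1.67e-07 = 5.99e-08.

K_a = 5.99e-08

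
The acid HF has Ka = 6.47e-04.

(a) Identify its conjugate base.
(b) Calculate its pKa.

(a) The conjugate base is formed by removing one H⁺ from HF, giving F⁻. (b) pKa = -log(Ka) = -log(6.47e-04) = 3.19.

Conjugate base: F⁻; pK_a = 3.19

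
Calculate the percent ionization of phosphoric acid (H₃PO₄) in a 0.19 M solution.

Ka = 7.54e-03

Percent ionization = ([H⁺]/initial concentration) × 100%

Using Ka equilibrium: x² + Ka×x - Ka×C = 0. Solving: [H⁺] = 3.4267e-02. Percent = (3.4267e-02/0.19) × 100

Percent ionization = 18%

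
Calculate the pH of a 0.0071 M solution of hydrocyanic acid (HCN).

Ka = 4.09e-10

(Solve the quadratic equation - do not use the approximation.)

x² + Ka×x - Ka×C = 0. Using quadratic formula: [H⁺] = 1.7039e-06

pH = 5.77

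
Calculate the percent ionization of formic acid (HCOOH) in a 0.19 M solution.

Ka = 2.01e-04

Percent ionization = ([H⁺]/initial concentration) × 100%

Using Ka equilibrium: x² + Ka×x - Ka×C = 0. Solving: [H⁺] = 6.0801e-03. Percent = (6.0801e-03/0.19) × 100

Percent ionization = 3.2%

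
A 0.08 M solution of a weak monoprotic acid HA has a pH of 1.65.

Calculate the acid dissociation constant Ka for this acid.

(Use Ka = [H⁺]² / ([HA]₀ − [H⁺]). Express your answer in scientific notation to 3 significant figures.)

[H⁺] = 10^(−pH) = 10^(−1.65) = 2.239e-02 M. For HA ⇌ H⁺ + A⁻, Ka = [H⁺][A⁻]/[HA] = [H⁺]² / ([HA]₀ − [H⁺]) = (2.239e-02)² / (0.08 − 2.239e-02) = 8.70e-03.

K_a = 8.70e-03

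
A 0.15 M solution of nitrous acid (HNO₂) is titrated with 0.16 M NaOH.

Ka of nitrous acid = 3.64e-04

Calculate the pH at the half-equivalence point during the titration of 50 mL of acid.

At half-equivalence [HA] = [A⁻], so Henderson-Hasselbalch gives pH = pKa = -log(3.64e-04) = 3.44.

pH = pKa = 3.44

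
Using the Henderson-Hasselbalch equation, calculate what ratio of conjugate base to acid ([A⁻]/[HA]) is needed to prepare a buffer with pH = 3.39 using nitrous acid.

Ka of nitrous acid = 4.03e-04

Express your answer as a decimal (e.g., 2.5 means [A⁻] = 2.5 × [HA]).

pKa = -log(4.03e-04) = 3.3947. pH = pKa + log([A⁻]/[HA]), so log([A⁻]/[HA]) = pH − pKa = 3.39 − 3.3947 = -0.0047. [A⁻]/[HA] = 10^(-0.0047) = 0.989

[A⁻]/[HA] = 0.989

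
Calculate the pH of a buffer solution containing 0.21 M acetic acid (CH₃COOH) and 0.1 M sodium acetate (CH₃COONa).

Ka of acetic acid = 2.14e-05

pKa = -log(2.14e-05) = 4.67. pH = pKa + log([A⁻]/[HA]) = 4.67 + log(0.1/0.21)

pH = 4.35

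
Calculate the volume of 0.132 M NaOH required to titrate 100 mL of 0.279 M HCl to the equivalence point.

At equivalence: moles acid = moles base. moles HCl = 0.279 × 100/1000 = 0.0279 mol. V_base = moles / 0.132 × 1000 = 211.4 mL.

V_{base} = 211.4 mL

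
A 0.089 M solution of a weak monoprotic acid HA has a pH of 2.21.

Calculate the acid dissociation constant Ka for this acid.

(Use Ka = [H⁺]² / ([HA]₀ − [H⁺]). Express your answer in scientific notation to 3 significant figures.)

[H⁺] = 10^(−pH) = 10^(−2.21) = 6.166e-03 M. For HA ⇌ H⁺ + A⁻, Ka = [H⁺][A⁻]/[HA] = [H⁺]² / ([HA]₀ − [H⁺]) = (6.166e-03)² / (0.089 − 6.166e-03) = 4.59e-04.

K_a = 4.59e-04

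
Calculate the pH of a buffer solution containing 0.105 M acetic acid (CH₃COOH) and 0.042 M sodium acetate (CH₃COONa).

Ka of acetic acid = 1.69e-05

pKa = -log(1.69e-05) = 4.77. pH = pKa + log([A⁻]/[HA]) = 4.77 + log(0.042/0.105)

pH = 4.37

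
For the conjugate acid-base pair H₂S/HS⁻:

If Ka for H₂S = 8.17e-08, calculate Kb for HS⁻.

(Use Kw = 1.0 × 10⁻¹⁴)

For a conjugate pair Ka × Kb = Kw, so Kb = Kw/Ka = 1.0 × 10⁻¹⁴ / 8.17e-08 = 1.22e-07.

K_b = 1.22e-07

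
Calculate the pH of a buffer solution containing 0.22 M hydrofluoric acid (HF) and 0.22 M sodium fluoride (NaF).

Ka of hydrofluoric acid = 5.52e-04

pKa = -log(5.52e-04) = 3.26. pH = pKa + log([A⁻]/[HA]) = 3.26 + log(0.22/0.22)

pH = 3.26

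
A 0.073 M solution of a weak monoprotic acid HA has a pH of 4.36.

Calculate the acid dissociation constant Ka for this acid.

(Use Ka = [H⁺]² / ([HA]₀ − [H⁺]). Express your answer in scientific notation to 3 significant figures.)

[H⁺] = 10^(−pH) = 10^(−4.36) = 4.365e-05 M. For HA ⇌ H⁺ + A⁻, Ka = [H⁺][A⁻]/[HA] = [H⁺]² / ([HA]₀ − [H⁺]) = (4.365e-05)² / (0.073 − 4.365e-05) = 2.61e-08.

K_a = 2.61e-08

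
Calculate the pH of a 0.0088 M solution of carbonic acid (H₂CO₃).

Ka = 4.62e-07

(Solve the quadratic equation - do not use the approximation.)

x² + Ka×x - Ka×C = 0. Using quadratic formula: [H⁺] = 6.3531e-05

pH = 4.20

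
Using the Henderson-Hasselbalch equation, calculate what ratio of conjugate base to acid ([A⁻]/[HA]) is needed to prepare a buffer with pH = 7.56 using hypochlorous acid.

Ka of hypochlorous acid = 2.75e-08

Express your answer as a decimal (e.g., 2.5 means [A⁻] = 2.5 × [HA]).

pKa = -log(2.75e-08) = 7.5607. pH = pKa + log([A⁻]/[HA]), so log([A⁻]/[HA]) = pH − pKa = 7.56 − 7.5607 = -0.0007. [A⁻]/[HA] = 10^(-0.0007) = 0.998

[A⁻]/[HA] = 0.998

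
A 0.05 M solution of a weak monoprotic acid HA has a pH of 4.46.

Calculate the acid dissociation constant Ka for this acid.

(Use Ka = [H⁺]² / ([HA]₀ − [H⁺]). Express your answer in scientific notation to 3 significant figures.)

[H⁺] = 10^(−pH) = 10^(−4.46) = 3.467e-05 M. For HA ⇌ H⁺ + A⁻, Ka = [H⁺][A⁻]/[HA] = [H⁺]² / ([HA]₀ − [H⁺]) = (3.467e-05)² / (0.05 − 3.467e-05) = 2.41e-08.

K_a = 2.41e-08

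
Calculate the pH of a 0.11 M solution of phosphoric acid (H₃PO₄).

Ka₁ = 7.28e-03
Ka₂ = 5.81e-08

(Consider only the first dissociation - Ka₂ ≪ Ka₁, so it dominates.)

First dissociation dominates. From Ka₁ = [H⁺][HA⁻]/[H₂A], x² + Ka₁·x − Ka₁·C = 0 with C = 0.11 M and Ka₁ = 7.28e-03. Solving: [H⁺] = (−Ka₁ + √(Ka₁² + 4·Ka₁·C)) / 2 = 2.4892e-02 M. pH = -log(2.4892e-02) = 1.60.

pH = 1.60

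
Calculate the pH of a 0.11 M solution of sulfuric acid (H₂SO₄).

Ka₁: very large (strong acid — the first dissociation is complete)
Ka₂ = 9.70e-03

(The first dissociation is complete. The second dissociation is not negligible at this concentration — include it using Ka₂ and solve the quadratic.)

First dissociation is complete: [H⁺]₀ = [HSO₄⁻]₀ = C = 0.11 M. Second dissociation HSO₄⁻ ⇌ H⁺ + SO₄²⁻: let x = [SO₄²⁻]. Ka₂ = (C + x)·x / (C − x) = 9.70e-03 → x² + (C + Ka₂)·x − Ka₂·C = 0 → x² + 0.11970·x − 1.067e-03 = 0. x = (−0.11970 + √(0.11970² + 4 × 1.067e-03)) / 2 = 8.3337e-03 M. [H⁺] = C + x = 0.11 + 8.3337e-03 = 1.1833e-01 M. pH = -log(1.1833e-01) = 0.93.

pH = 0.93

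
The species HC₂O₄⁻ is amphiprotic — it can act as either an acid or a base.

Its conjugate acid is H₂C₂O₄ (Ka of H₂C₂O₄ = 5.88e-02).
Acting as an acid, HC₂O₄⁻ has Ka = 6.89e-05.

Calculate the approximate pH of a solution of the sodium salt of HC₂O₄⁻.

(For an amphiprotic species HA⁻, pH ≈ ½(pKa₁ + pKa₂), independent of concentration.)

pKa₁ = -log(5.88e-02) = 1.23; pKa₂ = -log(6.89e-05) = 4.16. For an amphiprotic species, pH ≈ ½(pKa₁ + pKa₂) = ½(1.23 + 4.16) = 2.70.

pH = 2.70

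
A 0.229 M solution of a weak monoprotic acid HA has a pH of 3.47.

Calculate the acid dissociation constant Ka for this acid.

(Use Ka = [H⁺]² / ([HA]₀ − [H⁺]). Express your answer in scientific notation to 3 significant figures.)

[H⁺] = 10^(−pH) = 10^(−3.47) = 3.388e-04 M. For HA ⇌ H⁺ + A⁻, Ka = [H⁺][A⁻]/[HA] = [H⁺]² / ([HA]₀ − [H⁺]) = (3.388e-04)² / (0.229 − 3.388e-04) = 5.02e-07.

K_a = 5.02e-07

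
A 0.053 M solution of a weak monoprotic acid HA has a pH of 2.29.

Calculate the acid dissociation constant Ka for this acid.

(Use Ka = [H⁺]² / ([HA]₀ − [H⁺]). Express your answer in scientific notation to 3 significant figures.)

[H⁺] = 10^(−pH) = 10^(−2.29) = 5.129e-03 M. For HA ⇌ H⁺ + A⁻, Ka = [H⁺][A⁻]/[HA] = [H⁺]² / ([HA]₀ − [H⁺]) = (5.129e-03)² / (0.053 − 5.129e-03) = 5.49e-04.

K_a = 5.49e-04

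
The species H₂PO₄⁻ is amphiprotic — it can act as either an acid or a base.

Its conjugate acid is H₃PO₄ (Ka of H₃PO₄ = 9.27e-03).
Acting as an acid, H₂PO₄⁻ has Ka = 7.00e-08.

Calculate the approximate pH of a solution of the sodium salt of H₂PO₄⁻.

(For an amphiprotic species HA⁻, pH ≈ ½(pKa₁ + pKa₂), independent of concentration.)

pKa₁ = -log(9.27e-03) = 2.03; pKa₂ = -log(7.00e-08) = 7.15. For an amphiprotic species, pH ≈ ½(pKa₁ + pKa₂) = ½(2.03 + 7.15) = 4.59.

pH = 4.59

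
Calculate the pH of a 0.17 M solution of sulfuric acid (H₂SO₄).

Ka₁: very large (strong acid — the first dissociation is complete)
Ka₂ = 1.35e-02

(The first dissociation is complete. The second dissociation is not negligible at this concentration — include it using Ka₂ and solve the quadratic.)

First dissociation is complete: [H⁺]₀ = [HSO₄⁻]₀ = C = 0.17 M. Second dissociation HSO₄⁻ ⇌ H⁺ + SO₄²⁻: let x = [SO₄²⁻]. Ka₂ = (C + x)·x / (C − x) = 1.35e-02 → x² + (C + Ka₂)·x − Ka₂·C = 0 → x² + 0.18350·x − 2.295e-03 = 0. x = (−0.18350 + √(0.18350² + 4 × 2.295e-03)) / 2 = 1.1754e-02 M. [H⁺] = C + x = 0.17 + 1.1754e-02 = 1.8175e-01 M. pH = -log(1.8175e-01) = 0.74.

pH = 0.74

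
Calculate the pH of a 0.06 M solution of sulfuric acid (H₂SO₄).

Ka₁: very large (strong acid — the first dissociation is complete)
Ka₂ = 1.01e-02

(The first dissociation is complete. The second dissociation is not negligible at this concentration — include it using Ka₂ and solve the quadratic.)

First dissociation is complete: [H⁺]₀ = [HSO₄⁻]₀ = C = 0.06 M. Second dissociation HSO₄⁻ ⇌ H⁺ + SO₄²⁻: let x = [SO₄²⁻]. Ka₂ = (C + x)·x / (C − x) = 1.01e-02 → x² + (C + Ka₂)·x − Ka₂·C = 0 → x² + 0.07010·x − 6.060e-04 = 0. x = (−0.07010 + √(0.07010² + 4 × 6.060e-04)) / 2 = 7.7811e-03 M. [H⁺] = C + x = 0.06 + 7.7811e-03 = 6.7781e-02 M. pH = -log(6.7781e-02) = 1.17.

pH = 1.17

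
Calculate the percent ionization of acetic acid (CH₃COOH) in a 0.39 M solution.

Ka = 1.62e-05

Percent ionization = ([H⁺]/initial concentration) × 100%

Using Ka equilibrium: x² + Ka×x - Ka×C = 0. Solving: [H⁺] = 2.5055e-03. Percent = (2.5055e-03/0.39) × 100

Percent ionization = 0.642%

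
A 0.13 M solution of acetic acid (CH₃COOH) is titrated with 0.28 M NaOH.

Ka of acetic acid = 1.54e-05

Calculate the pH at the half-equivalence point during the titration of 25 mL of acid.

At half-equivalence [HA] = [A⁻], so Henderson-Hasselbalch gives pH = pKa = -log(1.54e-05) = 4.81.

pH = pKa = 4.81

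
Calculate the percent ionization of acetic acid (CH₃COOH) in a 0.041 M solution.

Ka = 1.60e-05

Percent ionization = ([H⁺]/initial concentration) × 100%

Using Ka equilibrium: x² + Ka×x - Ka×C = 0. Solving: [H⁺] = 8.0198e-04. Percent = (8.0198e-04/0.041) × 100

Percent ionization = 1.96%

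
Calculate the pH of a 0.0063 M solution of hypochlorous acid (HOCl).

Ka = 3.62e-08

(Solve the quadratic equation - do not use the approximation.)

x² + Ka×x - Ka×C = 0. Using quadratic formula: [H⁺] = 1.5084e-05

pH = 4.82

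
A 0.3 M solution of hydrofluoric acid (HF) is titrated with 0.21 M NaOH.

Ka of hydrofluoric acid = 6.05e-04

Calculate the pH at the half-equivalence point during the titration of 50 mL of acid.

At half-equivalence [HA] = [A⁻], so Henderson-Hasselbalch gives pH = pKa = -log(6.05e-04) = 3.22.

pH = pKa = 3.22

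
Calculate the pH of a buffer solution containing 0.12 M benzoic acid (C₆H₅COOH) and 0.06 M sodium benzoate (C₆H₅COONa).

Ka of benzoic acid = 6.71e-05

pKa = -log(6.71e-05) = 4.17. pH = pKa + log([A⁻]/[HA]) = 4.17 + log(0.06/0.12)

pH = 3.87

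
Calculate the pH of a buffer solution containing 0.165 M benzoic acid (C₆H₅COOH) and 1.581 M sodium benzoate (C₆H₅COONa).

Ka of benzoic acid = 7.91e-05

pKa = -log(7.91e-05) = 4.10. pH = pKa + log([A⁻]/[HA]) = 4.10 + log(1.581/0.165)

pH = 5.08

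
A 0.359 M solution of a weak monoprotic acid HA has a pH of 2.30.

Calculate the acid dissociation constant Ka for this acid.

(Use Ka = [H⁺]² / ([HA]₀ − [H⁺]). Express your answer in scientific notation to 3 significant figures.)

[H⁺] = 10^(−pH) = 10^(−2.30) = 5.012e-03 M. For HA ⇌ H⁺ + A⁻, Ka = [H⁺][A⁻]/[HA] = [H⁺]² / ([HA]₀ − [H⁺]) = (5.012e-03)² / (0.359 − 5.012e-03) = 7.10e-05.

K_a = 7.10e-05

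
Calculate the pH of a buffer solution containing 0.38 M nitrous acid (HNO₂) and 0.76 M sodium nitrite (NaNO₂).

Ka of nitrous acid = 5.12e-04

pKa = -log(5.12e-04) = 3.29. pH = pKa + log([A⁻]/[HA]) = 3.29 + log(0.76/0.38)

pH = 3.59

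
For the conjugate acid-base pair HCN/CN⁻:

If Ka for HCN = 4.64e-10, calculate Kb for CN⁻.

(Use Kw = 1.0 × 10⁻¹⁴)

For a conjugate pair Ka × Kb = Kw, so Kb = Kw/Ka = 1.0 × 10⁻¹⁴ / 4.64e-10 = 2.16e-05.

K_b = 2.16e-05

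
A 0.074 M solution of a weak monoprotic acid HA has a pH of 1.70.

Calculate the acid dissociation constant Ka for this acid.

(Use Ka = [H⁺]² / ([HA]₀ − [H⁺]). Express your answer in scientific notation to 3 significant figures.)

[H⁺] = 10^(−pH) = 10^(−1.70) = 1.995e-02 M. For HA ⇌ H⁺ + A⁻, Ka = [H⁺][A⁻]/[HA] = [H⁺]² / ([HA]₀ − [H⁺]) = (1.995e-02)² / (0.074 − 1.995e-02) = 7.37e-03.

K_a = 7.37e-03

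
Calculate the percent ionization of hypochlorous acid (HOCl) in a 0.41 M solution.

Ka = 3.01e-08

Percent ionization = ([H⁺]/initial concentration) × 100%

Using Ka equilibrium: x² + Ka×x - Ka×C = 0. Solving: [H⁺] = 1.1108e-04. Percent = (1.1108e-04/0.41) × 100

Percent ionization = 0.0271%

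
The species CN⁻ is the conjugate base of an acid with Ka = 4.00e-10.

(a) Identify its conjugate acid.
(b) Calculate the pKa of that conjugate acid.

(a) The conjugate acid is formed by adding one H⁺ to CN⁻, giving HCN. (b) pKa = -log(Ka) = -log(4.00e-10) = 9.40.

Conjugate acid: HCN; pK_a = 9.40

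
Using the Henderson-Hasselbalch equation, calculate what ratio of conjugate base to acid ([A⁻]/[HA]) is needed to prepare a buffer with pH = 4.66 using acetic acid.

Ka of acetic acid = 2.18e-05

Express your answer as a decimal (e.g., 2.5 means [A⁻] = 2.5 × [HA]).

pKa = -log(2.18e-05) = 4.6615. pH = pKa + log([A⁻]/[HA]), so log([A⁻]/[HA]) = pH − pKa = 4.66 − 4.6615 = -0.0015. [A⁻]/[HA] = 10^(-0.0015) = 0.996

[A⁻]/[HA] = 0.996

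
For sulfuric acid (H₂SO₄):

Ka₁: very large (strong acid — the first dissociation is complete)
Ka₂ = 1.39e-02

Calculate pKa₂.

pKa₂ = -log(Ka₂) = -log(1.39e-02) = 1.86.

pK_{a2} = 1.86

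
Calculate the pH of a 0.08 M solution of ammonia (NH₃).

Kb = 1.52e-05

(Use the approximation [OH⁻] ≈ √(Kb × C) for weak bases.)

[OH⁻] = √(Kb × C) = √(1.52e-05 × 0.08) = 1.1027e-03. pOH = 2.96, pH = 14 - pOH

pH = 11.04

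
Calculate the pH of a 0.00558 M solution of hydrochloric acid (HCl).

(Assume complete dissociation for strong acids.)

[H⁺] = 0.00558 M for strong acid. pH = -log[H⁺] = -log(0.00558)

pH = 2.25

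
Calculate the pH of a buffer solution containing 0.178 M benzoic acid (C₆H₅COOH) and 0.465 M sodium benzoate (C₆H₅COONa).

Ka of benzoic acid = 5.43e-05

pKa = -log(5.43e-05) = 4.27. pH = pKa + log([A⁻]/[HA]) = 4.27 + log(0.465/0.178)

pH = 4.68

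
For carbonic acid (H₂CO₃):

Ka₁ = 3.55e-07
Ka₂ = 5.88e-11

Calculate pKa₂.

pKa₂ = -log(Ka₂) = -log(5.88e-11) = 10.23.

pK_{a2} = 10.23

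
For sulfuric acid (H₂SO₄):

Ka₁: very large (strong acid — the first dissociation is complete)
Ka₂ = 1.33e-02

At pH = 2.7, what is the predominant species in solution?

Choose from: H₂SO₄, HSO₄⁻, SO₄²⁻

The first dissociation is complete, so H₂SO₄ itself is never the predominant species in water; pKa₂ = -log(1.33e-02) = 1.88. For a polyprotic acid the predominant species crosses at each pKa: below pKa_n the protonated form dominates, above it the deprotonated form does. At pH = 2.7, the predominant species is SO₄²⁻.

SO₄²⁻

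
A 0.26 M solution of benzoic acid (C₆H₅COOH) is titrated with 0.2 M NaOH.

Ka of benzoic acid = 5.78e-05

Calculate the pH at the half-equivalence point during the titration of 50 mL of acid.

At half-equivalence [HA] = [A⁻], so Henderson-Hasselbalch gives pH = pKa = -log(5.78e-05) = 4.24.

pH = pKa = 4.24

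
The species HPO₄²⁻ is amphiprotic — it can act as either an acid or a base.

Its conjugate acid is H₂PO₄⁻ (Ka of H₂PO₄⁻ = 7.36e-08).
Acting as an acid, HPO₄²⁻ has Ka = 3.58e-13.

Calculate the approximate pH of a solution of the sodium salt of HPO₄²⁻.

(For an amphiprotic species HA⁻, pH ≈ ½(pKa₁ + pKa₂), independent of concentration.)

pKa₁ = -log(7.36e-08) = 7.13; pKa₂ = -log(3.58e-13) = 12.45. For an amphiprotic species, pH ≈ ½(pKa₁ + pKa₂) = ½(7.13 + 12.45) = 9.79.

pH = 9.79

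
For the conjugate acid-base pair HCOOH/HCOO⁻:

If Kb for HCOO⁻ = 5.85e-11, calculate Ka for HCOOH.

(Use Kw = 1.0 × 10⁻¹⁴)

For a conjugate pair Ka × Kb = Kw, so Ka = Kw/Kb = 1.0 × 10⁻¹⁴ / 5.85e-11 = 1.71e-04.

K_a = 1.71e-04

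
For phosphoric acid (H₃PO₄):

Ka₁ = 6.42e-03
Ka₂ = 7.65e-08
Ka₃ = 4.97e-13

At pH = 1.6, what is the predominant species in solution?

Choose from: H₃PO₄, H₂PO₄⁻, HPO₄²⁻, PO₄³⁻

pKa₁ = 2.19, pKa₂ = 7.12, pKa₃ = 12.30. For a polyprotic acid the predominant species crosses at each pKa: below pKa_n the protonated form dominates, above it the deprotonated form does. At pH = 1.6, the predominant species is H₃PO₄.

H₃PO₄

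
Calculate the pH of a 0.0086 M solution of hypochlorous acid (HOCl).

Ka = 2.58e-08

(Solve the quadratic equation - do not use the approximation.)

x² + Ka×x - Ka×C = 0. Using quadratic formula: [H⁺] = 1.4883e-05

pH = 4.83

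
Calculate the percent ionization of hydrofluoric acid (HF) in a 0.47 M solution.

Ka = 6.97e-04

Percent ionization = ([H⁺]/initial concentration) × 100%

Using Ka equilibrium: x² + Ka×x - Ka×C = 0. Solving: [H⁺] = 1.7754e-02. Percent = (1.7754e-02/0.47) × 100

Percent ionization = 3.78%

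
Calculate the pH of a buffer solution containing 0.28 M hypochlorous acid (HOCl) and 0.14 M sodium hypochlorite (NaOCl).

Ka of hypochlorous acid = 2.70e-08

pKa = -log(2.70e-08) = 7.57. pH = pKa + log([A⁻]/[HA]) = 7.57 + log(0.14/0.28)

pH = 7.27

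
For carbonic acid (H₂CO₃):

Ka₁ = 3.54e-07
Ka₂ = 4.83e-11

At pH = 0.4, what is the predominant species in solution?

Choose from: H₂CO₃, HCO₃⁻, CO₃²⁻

pKa₁ = 6.45, pKa₂ = 10.32. For a polyprotic acid the predominant species crosses at each pKa: below pKa_n the protonated form dominates, above it the deprotonated form does. At pH = 0.4, the predominant species is H₂CO₃.

H₂CO₃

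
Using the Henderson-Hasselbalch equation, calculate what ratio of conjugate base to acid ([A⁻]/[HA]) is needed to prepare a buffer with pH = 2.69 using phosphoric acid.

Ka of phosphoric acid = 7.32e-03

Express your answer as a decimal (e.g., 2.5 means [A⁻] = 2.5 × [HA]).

pKa = -log(7.32e-03) = 2.1355. pH = pKa + log([A⁻]/[HA]), so log([A⁻]/[HA]) = pH − pKa = 2.69 − 2.1355 = 0.5545. [A⁻]/[HA] = 10^(0.5545) = 3.59

[A⁻]/[HA] = 3.59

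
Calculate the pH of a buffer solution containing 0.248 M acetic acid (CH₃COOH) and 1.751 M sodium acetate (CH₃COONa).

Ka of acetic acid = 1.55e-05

pKa = -log(1.55e-05) = 4.81. pH = pKa + log([A⁻]/[HA]) = 4.81 + log(1.751/0.248)

pH = 5.66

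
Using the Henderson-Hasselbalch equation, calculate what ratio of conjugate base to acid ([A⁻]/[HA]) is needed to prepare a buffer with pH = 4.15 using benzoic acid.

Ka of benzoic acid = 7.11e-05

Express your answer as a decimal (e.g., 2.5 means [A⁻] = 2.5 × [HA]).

pKa = -log(7.11e-05) = 4.1481. pH = pKa + log([A⁻]/[HA]), so log([A⁻]/[HA]) = pH − pKa = 4.15 − 4.1481 = 0.0019. [A⁻]/[HA] = 10^(0.0019) = 1.00

[A⁻]/[HA] = 1.00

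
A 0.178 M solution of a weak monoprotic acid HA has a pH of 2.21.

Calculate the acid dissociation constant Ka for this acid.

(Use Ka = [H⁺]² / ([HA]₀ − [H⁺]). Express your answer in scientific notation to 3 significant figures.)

[H⁺] = 10^(−pH) = 10^(−2.21) = 6.166e-03 M. For HA ⇌ H⁺ + A⁻, Ka = [H⁺][A⁻]/[HA] = [H⁺]² / ([HA]₀ − [H⁺]) = (6.166e-03)² / (0.178 − 6.166e-03) = 2.21e-04.

K_a = 2.21e-04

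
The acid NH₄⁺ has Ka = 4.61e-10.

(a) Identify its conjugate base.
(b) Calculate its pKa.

(a) The conjugate base is formed by removing one H⁺ from NH₄⁺, giving NH₃. (b) pKa = -log(Ka) = -log(4.61e-10) = 9.34.

Conjugate base: NH₃; pK_a = 9.34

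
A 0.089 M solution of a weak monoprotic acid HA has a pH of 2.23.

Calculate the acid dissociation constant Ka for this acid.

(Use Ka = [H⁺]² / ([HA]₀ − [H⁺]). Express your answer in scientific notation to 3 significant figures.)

[H⁺] = 10^(−pH) = 10^(−2.23) = 5.888e-03 M. For HA ⇌ H⁺ + A⁻, Ka = [H⁺][A⁻]/[HA] = [H⁺]² / ([HA]₀ − [H⁺]) = (5.888e-03)² / (0.089 − 5.888e-03) = 4.17e-04.

K_a = 4.17e-04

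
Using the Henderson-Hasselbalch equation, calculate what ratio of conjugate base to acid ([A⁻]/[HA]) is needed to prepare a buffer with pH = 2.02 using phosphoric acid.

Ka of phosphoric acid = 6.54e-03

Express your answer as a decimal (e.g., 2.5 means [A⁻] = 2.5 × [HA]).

pKa = -log(6.54e-03) = 2.1844. pH = pKa + log([A⁻]/[HA]), so log([A⁻]/[HA]) = pH − pKa = 2.02 − 2.1844 = -0.1644. [A⁻]/[HA] = 10^(-0.1644) = 0.685

[A⁻]/[HA] = 0.685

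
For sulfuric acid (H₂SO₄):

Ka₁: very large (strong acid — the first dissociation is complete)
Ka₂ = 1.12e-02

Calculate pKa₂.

pKa₂ = -log(Ka₂) = -log(1.12e-02) = 1.95.

pK_{a2} = 1.95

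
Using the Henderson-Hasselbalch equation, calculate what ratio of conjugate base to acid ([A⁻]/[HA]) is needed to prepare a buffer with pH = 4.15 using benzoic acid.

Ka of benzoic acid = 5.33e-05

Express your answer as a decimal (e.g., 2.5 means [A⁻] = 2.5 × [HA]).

pKa = -log(5.33e-05) = 4.2733. pH = pKa + log([A⁻]/[HA]), so log([A⁻]/[HA]) = pH − pKa = 4.15 − 4.2733 = -0.1233. [A⁻]/[HA] = 10^(-0.1233) = 0.753

[A⁻]/[HA] = 0.753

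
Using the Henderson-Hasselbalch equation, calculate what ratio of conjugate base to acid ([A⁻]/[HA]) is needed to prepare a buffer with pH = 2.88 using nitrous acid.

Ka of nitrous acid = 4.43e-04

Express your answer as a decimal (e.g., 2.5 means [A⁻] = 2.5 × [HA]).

pKa = -log(4.43e-04) = 3.3536. pH = pKa + log([A⁻]/[HA]), so log([A⁻]/[HA]) = pH − pKa = 2.88 − 3.3536 = -0.4736. [A⁻]/[HA] = 10^(-0.4736) = 0.336

[A⁻]/[HA] = 0.336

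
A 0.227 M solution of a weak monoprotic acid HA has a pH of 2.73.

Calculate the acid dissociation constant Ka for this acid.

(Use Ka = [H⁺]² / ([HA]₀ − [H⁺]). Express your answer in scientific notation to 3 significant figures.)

[H⁺] = 10^(−pH) = 10^(−2.73) = 1.862e-03 M. For HA ⇌ H⁺ + A⁻, Ka = [H⁺][A⁻]/[HA] = [H⁺]² / ([HA]₀ − [H⁺]) = (1.862e-03)² / (0.227 − 1.862e-03) = 1.54e-05.

K_a = 1.54e-05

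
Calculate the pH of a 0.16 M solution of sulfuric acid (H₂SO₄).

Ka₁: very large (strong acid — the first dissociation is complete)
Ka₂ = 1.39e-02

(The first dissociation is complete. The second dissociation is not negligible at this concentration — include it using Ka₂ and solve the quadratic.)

First dissociation is complete: [H⁺]₀ = [HSO₄⁻]₀ = C = 0.16 M. Second dissociation HSO₄⁻ ⇌ H⁺ + SO₄²⁻: let x = [SO₄²⁻]. Ka₂ = (C + x)·x / (C − x) = 1.39e-02 → x² + (C + Ka₂)·x − Ka₂·C = 0 → x² + 0.17390·x − 2.224e-03 = 0. x = (−0.17390 + √(0.17390² + 4 × 2.224e-03)) / 2 = 1.1966e-02 M. [H⁺] = C + x = 0.16 + 1.1966e-02 = 1.7197e-01 M. pH = -log(1.7197e-01) = 0.76.

pH = 0.76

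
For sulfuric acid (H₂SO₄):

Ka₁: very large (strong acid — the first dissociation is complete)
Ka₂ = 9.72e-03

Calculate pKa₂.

pKa₂ = -log(Ka₂) = -log(9.72e-03) = 2.01.

pK_{a2} = 2.01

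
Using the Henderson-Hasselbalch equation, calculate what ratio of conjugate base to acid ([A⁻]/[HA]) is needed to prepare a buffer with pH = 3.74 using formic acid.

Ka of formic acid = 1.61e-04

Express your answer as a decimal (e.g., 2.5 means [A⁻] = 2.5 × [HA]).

pKa = -log(1.61e-04) = 3.7932. pH = pKa + log([A⁻]/[HA]), so log([A⁻]/[HA]) = pH − pKa = 3.74 − 3.7932 = -0.0532. [A⁻]/[HA] = 10^(-0.0532) = 0.885

[A⁻]/[HA] = 0.885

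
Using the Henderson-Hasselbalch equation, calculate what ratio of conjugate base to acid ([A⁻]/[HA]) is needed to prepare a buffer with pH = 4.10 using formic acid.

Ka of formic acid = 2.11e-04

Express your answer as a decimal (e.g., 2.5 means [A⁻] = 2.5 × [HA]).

pKa = -log(2.11e-04) = 3.6757. pH = pKa + log([A⁻]/[HA]), so log([A⁻]/[HA]) = pH − pKa = 4.10 − 3.6757 = 0.4243. [A⁻]/[HA] = 10^(0.4243) = 2.66

[A⁻]/[HA] = 2.66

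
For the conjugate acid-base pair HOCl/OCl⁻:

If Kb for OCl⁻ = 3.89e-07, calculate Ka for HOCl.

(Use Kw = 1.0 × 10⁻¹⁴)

For a conjugate pair Ka × Kb = Kw, so Ka = Kw/Kb = 1.0 × 10⁻¹⁴ / 3.89e-07 = 2.57e-08.

K_a = 2.57e-08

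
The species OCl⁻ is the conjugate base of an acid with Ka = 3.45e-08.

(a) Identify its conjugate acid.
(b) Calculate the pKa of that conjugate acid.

(a) The conjugate acid is formed by adding one H⁺ to OCl⁻, giving HOCl. (b) pKa = -log(Ka) = -log(3.45e-08) = 7.46.

Conjugate acid: HOCl; pK_a = 7.46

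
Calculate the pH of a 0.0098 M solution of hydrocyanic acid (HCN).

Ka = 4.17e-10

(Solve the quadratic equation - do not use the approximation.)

x² + Ka×x - Ka×C = 0. Using quadratic formula: [H⁺] = 2.0213e-06

pH = 5.69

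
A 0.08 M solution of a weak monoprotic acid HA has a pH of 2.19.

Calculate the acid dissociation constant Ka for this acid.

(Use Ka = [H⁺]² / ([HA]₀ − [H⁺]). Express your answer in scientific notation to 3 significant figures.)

[H⁺] = 10^(−pH) = 10^(−2.19) = 6.457e-03 M. For HA ⇌ H⁺ + A⁻, Ka = [H⁺][A⁻]/[HA] = [H⁺]² / ([HA]₀ − [H⁺]) = (6.457e-03)² / (0.08 − 6.457e-03) = 5.67e-04.

K_a = 5.67e-04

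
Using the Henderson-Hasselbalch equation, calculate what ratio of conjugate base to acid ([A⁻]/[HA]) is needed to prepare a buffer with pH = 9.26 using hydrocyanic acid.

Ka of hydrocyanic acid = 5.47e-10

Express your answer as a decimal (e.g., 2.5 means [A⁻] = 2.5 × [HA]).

pKa = -log(5.47e-10) = 9.2620. pH = pKa + log([A⁻]/[HA]), so log([A⁻]/[HA]) = pH − pKa = 9.26 − 9.2620 = -0.0020. [A⁻]/[HA] = 10^(-0.0020) = 0.995

[A⁻]/[HA] = 0.995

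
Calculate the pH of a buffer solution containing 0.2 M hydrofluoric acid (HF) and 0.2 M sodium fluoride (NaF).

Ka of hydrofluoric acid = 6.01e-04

pKa = -log(6.01e-04) = 3.22. pH = pKa + log([A⁻]/[HA]) = 3.22 + log(0.2/0.2)

pH = 3.22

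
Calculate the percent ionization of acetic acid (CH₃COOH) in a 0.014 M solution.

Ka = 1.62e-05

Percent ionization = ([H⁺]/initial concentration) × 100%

Using Ka equilibrium: x² + Ka×x - Ka×C = 0. Solving: [H⁺] = 4.6820e-04. Percent = (4.6820e-04/0.014) × 100

Percent ionization = 3.34%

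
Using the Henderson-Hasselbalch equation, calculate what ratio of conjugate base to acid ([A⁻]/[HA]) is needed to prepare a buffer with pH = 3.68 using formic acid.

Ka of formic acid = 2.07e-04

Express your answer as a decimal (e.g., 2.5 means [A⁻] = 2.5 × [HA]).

pKa = -log(2.07e-04) = 3.6840. pH = pKa + log([A⁻]/[HA]), so log([A⁻]/[HA]) = pH − pKa = 3.68 − 3.6840 = -0.0040. [A⁻]/[HA] = 10^(-0.0040) = 0.991

[A⁻]/[HA] = 0.991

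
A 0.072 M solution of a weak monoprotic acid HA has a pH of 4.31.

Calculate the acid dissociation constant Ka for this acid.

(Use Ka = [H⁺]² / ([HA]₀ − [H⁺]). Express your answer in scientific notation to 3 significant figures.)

[H⁺] = 10^(−pH) = 10^(−4.31) = 4.898e-05 M. For HA ⇌ H⁺ + A⁻, Ka = [H⁺][A⁻]/[HA] = [H⁺]² / ([HA]₀ − [H⁺]) = (4.898e-05)² / (0.072 − 4.898e-05) = 3.33e-08.

K_a = 3.33e-08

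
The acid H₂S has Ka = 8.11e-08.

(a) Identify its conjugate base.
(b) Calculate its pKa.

(a) The conjugate base is formed by removing one H⁺ from H₂S, giving HS⁻. (b) pKa = -log(Ka) = -log(8.11e-08) = 7.09.

Conjugate base: HS⁻; pK_a = 7.09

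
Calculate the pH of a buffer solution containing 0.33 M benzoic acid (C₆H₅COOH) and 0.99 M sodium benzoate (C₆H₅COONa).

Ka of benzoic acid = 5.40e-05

pKa = -log(5.40e-05) = 4.27. pH = pKa + log([A⁻]/[HA]) = 4.27 + log(0.99/0.33)

pH = 4.74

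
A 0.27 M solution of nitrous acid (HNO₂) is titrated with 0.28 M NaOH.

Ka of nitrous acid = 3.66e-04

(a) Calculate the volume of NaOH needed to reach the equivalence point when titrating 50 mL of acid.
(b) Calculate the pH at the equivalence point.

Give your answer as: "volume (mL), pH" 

moles acid = 0.27 × 50/1000 = 0.0135 mol; V_base = moles/0.28 × 1000 = 48.2 mL. At equivalence only the conjugate base is present: [A⁻] = 0.0135/0.098 = 1.3745e-01 M. Kb = Kw/Ka = 2.73e-11; [OH⁻] = √(Kb × [A⁻]) = 1.9379e-06; pOH = 5.71; pH = 14 - pOH = 8.29.

V = 48.2 mL, pH = 8.29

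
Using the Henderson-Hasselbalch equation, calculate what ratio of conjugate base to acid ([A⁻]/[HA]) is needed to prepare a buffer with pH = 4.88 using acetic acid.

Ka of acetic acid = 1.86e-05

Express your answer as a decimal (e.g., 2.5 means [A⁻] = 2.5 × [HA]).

pKa = -log(1.86e-05) = 4.7305. pH = pKa + log([A⁻]/[HA]), so log([A⁻]/[HA]) = pH − pKa = 4.88 − 4.7305 = 0.1495. [A⁻]/[HA] = 10^(0.1495) = 1.41

[A⁻]/[HA] = 1.41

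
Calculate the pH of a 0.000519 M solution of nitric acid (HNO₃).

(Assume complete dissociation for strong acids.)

[H⁺] = 0.000519 M for strong acid. pH = -log[H⁺] = -log(0.000519)

pH = 3.28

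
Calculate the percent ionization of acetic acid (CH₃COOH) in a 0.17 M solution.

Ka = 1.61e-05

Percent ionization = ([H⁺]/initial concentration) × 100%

Using Ka equilibrium: x² + Ka×x - Ka×C = 0. Solving: [H⁺] = 1.6464e-03. Percent = (1.6464e-03/0.17) × 100

Percent ionization = 0.968%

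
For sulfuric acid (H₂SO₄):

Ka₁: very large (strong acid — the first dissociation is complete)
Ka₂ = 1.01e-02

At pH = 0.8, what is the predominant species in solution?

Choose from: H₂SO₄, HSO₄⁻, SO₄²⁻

The first dissociation is complete, so H₂SO₄ itself is never the predominant species in water; pKa₂ = -log(1.01e-02) = 2.00. For a polyprotic acid the predominant species crosses at each pKa: below pKa_n the protonated form dominates, above it the deprotonated form does. At pH = 0.8, the predominant species is HSO₄⁻.

HSO₄⁻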